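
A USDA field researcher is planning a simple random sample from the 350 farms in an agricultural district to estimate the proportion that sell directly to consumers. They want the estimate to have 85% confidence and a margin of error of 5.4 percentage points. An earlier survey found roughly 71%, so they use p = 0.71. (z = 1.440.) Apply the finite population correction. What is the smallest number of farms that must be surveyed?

104

Unadjusted: n₀ = 1.440² × 0.71 × 0.29 / 0.054² ≈ 146.42, so n₀ = 147.
Finite population correction with N = 350: n = n₀ / (1 + (n₀−1)/N) = 147 / (1 + 146/350) = 147 / 1.4171 ≈ 103.73.
Rounding up, n = 104.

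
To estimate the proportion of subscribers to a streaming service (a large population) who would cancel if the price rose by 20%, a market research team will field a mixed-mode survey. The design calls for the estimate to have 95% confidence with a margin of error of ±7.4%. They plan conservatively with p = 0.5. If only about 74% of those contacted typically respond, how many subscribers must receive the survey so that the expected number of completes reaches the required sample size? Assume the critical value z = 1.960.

Completed interviews needed: n₀ = 1.960² × 0.2500 / 0.074² ≈ 175.38 → 176.
At a 74% response rate, contacts needed = 176 / 0.74 ≈ 237.84 → 238.

238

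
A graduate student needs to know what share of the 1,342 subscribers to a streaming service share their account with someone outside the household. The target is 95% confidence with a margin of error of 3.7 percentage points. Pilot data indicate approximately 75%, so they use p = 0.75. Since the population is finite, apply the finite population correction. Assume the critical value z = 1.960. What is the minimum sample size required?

Unadjusted: n₀ = 1.960² × 0.75 × 0.25 / 0.037² ≈ 526.15, so n₀ = 527.
Finite population correction with N = 1,342: n = n₀ / (1 + (n₀−1)/N) = 527 / (1 + 526/1342) = 527 / 1.3920 ≈ 378.60.
Rounding up, n = 379.

379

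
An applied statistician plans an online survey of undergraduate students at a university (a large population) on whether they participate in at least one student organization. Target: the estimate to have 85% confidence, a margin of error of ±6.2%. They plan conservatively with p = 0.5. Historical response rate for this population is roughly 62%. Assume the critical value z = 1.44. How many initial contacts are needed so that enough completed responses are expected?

218

Completed interviews needed: n₀ = 1.44² × 0.2500 / 0.062² ≈ 134.86 → 135.
At a 62% response rate, contacts needed = 135 / 0.62 ≈ 217.74 → 218.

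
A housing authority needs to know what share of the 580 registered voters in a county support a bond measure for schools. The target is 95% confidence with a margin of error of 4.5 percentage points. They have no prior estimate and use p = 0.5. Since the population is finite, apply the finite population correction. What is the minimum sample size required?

262

For 95% confidence, z = 1.960.
Unadjusted: n₀ = 1.960² × 0.50 × 0.50 / 0.045² ≈ 474.27, so n₀ = 475.
Finite population correction with N = 580: n = n₀ / (1 + (n₀−1)/N) = 475 / (1 + 474/580) = 475 / 1.8172 ≈ 261.39.
Rounding up, n = 262.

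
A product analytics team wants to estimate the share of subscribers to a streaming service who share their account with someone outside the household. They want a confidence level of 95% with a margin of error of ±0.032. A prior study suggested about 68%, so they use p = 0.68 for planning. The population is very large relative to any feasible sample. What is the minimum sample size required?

817

For 95% confidence, z = 1.960.
With p = 0.68, p(1−p) = 0.2176.
n = z²·p(1−p)/E² = 1.960² × 0.2176 / 0.032² = 3.8416 × 0.2176 / 0.001024 ≈ 816.34.
Rounding up gives n = 817.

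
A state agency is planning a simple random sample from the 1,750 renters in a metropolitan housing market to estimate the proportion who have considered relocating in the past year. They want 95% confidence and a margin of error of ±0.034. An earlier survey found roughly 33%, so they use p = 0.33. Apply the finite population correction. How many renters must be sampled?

For 95% confidence, z = 1.96.
Unadjusted: n₀ = 1.96² × 0.33 × 0.67 / 0.034² ≈ 734.76, so n₀ = 735.
Finite population correction with N = 1,750: n = n₀ / (1 + (n₀−1)/N) = 735 / (1 + 734/1750) = 735 / 1.4194 ≈ 517.81.
Rounding up, n = 518.

518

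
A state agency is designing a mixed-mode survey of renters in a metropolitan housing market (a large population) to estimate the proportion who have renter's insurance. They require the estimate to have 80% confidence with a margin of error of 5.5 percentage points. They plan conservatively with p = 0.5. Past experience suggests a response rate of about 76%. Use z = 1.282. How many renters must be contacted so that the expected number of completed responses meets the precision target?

179

Completed interviews needed: n₀ = 1.282² × 0.2500 / 0.055² ≈ 135.83 → 136.
At a 76% response rate, contacts needed = 136 / 0.76 ≈ 178.95 → 179.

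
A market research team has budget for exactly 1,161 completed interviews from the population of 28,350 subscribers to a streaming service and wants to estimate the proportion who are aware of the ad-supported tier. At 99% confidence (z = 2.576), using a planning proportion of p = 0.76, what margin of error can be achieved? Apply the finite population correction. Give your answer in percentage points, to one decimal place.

Finite-population factor: (N−n)/(N−1) = (28350−1161)/(28350−1) = 0.9591.
SE(p̂) = √[p(1−p)/n · (N−n)/(N−1)] = √[0.1824/1161 × 0.9591] = 0.01228.
E = z × SE = 2.576 × 0.01228 = 0.03162 ≈ 3.2 percentage points.

3.2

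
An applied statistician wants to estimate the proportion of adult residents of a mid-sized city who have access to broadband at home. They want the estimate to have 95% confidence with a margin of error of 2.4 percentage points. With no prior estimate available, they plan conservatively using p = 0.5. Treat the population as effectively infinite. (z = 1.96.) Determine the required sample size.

With p = 0.5, p(1−p) = 0.25.
n = z²·p(1−p)/E² = 1.96² × 0.2500 / 0.024² = 3.8416 × 0.2500 / 0.000576 ≈ 1667.36.
Rounding up gives n = 1668.

1668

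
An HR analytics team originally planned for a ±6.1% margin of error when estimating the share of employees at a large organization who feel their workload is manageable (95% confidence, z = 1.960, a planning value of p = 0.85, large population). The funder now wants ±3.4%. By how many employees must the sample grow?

At ±6.1%: n = 1.960² × 0.1275 / 0.061² ≈ 131.63 → 132.
At ±3.4%: n = 1.960² × 0.1275 / 0.034² ≈ 423.71 → 424.
Additional respondents: 424 − 132 = 292.

292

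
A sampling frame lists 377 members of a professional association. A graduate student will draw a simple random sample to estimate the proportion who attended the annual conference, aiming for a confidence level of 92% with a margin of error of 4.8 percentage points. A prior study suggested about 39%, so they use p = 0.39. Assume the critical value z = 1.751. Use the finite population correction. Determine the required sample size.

Unadjusted: n₀ = 1.751² × 0.39 × 0.61 / 0.048² ≈ 316.58, so n₀ = 317.
Finite population correction with N = 377: n = n₀ / (1 + (n₀−1)/N) = 317 / (1 + 316/377) = 317 / 1.8382 ≈ 172.45.
Rounding up, n = 173.

173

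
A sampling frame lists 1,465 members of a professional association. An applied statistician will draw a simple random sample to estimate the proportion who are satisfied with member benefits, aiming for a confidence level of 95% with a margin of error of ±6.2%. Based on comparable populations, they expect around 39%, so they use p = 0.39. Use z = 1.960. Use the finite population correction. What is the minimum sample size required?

205

Unadjusted: n₀ = 1.960² × 0.39 × 0.61 / 0.062² ≈ 237.75, so n₀ = 238.
Finite population correction with N = 1,465: n = n₀ / (1 + (n₀−1)/N) = 238 / (1 + 237/1465) = 238 / 1.1618 ≈ 204.86.
Rounding up, n = 205.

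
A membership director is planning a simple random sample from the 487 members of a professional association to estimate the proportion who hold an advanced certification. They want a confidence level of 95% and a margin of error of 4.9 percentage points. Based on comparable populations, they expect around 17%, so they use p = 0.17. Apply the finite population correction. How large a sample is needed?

155

For 95% confidence, z = 1.960.
Unadjusted: n₀ = 1.960² × 0.17 × 0.83 / 0.049² ≈ 225.76, so n₀ = 226.
Finite population correction with N = 487: n = n₀ / (1 + (n₀−1)/N) = 226 / (1 + 225/487) = 226 / 1.4620 ≈ 154.58.
Rounding up, n = 155.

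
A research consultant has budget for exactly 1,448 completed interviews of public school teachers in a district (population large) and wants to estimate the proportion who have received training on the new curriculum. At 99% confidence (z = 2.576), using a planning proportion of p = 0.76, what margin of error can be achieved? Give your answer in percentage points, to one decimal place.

2.9

SE(p̂) = √[p(1−p)/n] = √[0.1824/1448] = 0.01122.
E = z × SE = 2.576 × 0.01122 = 0.02891, or 2.9 percentage points.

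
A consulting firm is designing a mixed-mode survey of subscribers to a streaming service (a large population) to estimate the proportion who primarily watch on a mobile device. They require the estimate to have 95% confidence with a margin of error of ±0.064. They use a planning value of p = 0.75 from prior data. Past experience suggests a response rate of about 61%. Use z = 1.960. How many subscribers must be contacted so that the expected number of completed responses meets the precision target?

289

Completed interviews needed: n₀ = 1.960² × 0.1875 / 0.064² ≈ 175.85 → 176.
At a 61% response rate, contacts needed = 176 / 0.61 ≈ 288.52 → 289.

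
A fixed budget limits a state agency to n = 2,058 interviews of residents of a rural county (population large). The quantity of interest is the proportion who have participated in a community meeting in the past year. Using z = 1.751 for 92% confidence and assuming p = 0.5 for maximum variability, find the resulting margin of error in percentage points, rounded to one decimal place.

1.9

SE(p̂) = √[p(1−p)/n] = √[0.2500/2058] = 0.01102.
E = z × SE = 1.751 × 0.01102 = 0.01930, or 1.9 percentage points.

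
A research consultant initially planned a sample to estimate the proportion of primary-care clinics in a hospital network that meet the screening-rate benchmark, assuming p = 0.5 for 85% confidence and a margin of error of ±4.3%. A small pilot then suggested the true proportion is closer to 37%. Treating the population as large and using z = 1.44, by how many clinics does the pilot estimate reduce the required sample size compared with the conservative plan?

Conservative (p = 0.5): n = 1.44² × 0.25 / 0.043² ≈ 280.37 → 281.
Using p = 0.37: p(1−p) = 0.2331, so n = 1.44² × 0.2331 / 0.043² ≈ 261.41 → 262.
Reduction: 281 − 262 = 19.

19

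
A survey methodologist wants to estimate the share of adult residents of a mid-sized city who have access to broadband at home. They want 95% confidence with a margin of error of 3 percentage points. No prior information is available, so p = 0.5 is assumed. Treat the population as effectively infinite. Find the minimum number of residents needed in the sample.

For 95% confidence, z = 1.960.
With p = 0.5, p(1−p) = 0.25.
n = z²·p(1−p)/E² = 1.960² × 0.2500 / 0.030² = 3.8416 × 0.2500 / 0.000900 ≈ 1067.11.
Rounding up gives n = 1068.

1068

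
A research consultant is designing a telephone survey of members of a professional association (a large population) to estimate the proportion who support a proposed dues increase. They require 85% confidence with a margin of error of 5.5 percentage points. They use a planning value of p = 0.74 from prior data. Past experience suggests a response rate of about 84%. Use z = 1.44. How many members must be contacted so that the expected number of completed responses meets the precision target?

Completed interviews needed: n₀ = 1.44² × 0.1924 / 0.055² ≈ 131.89 → 132.
At an 84% response rate, contacts needed = 132 / 0.84 ≈ 157.14 → 158.

158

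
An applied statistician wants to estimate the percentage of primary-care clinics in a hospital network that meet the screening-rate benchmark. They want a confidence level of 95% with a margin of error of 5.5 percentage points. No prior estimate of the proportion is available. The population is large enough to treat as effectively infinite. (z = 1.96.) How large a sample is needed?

With no prior estimate, use p = 0.5, giving p(1−p) = 0.25.
n = z²·p(1−p)/E² = 1.96² × 0.2500 / 0.055² = 3.8416 × 0.2500 / 0.003025 ≈ 317.49.
Rounding up gives n = 318.

318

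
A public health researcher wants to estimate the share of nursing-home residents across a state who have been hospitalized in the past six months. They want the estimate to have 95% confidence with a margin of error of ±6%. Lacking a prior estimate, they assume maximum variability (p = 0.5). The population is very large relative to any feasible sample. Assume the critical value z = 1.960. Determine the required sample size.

With p = 0.5, p(1−p) = 0.25.
n = z²·p(1−p)/E² = 1.960² × 0.2500 / 0.060² = 3.8416 × 0.2500 / 0.003600 ≈ 266.78.
Rounding up gives n = 267.

267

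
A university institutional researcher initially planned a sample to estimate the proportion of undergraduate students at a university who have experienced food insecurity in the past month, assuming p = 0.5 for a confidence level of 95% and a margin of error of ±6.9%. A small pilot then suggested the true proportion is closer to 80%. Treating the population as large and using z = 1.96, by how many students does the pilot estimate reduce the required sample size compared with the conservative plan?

72

Conservative (p = 0.5): n = 1.96² × 0.25 / 0.069² ≈ 201.72 → 202.
Using p = 0.80: p(1−p) = 0.1600, so n = 1.96² × 0.1600 / 0.069² ≈ 129.10 → 130.
Reduction: 202 − 130 = 72.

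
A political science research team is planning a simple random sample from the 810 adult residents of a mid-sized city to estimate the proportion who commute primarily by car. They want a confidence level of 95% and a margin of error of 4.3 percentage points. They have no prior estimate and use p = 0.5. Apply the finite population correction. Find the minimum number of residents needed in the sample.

317

For 95% confidence, z = 1.960.
Unadjusted: n₀ = 1.960² × 0.50 × 0.50 / 0.043² ≈ 519.42, so n₀ = 520.
Finite population correction with N = 810: n = n₀ / (1 + (n₀−1)/N) = 520 / (1 + 519/810) = 520 / 1.6407 ≈ 316.93.
Rounding up, n = 317.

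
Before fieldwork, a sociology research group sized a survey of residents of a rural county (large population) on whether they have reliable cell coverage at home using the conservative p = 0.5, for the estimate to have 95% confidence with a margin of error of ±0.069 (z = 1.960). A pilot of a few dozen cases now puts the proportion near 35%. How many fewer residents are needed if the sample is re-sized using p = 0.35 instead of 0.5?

18

Conservative (p = 0.5): n = 1.960² × 0.25 / 0.069² ≈ 201.72 → 202.
Using p = 0.35: p(1−p) = 0.2275, so n = 1.960² × 0.2275 / 0.069² ≈ 183.57 → 184.
Reduction: 202 − 184 = 18.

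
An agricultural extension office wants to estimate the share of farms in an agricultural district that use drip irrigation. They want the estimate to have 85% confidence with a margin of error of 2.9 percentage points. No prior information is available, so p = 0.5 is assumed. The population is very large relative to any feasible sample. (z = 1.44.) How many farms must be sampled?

With p = 0.5, p(1−p) = 0.25.
n = z²·p(1−p)/E² = 1.44² × 0.2500 / 0.029² = 2.0736 × 0.2500 / 0.000841 ≈ 616.41.
Rounding up gives n = 617.

617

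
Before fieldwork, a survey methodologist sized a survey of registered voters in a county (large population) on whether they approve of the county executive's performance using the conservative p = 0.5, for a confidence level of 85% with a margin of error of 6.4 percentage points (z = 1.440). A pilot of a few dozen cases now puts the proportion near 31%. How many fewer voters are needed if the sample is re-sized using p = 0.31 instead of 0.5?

18

Conservative (p = 0.5): n = 1.440² × 0.25 / 0.064² ≈ 126.56 → 127.
Using p = 0.31: p(1−p) = 0.2139, so n = 1.440² × 0.2139 / 0.064² ≈ 108.29 → 109.
Reduction: 127 − 109 = 18.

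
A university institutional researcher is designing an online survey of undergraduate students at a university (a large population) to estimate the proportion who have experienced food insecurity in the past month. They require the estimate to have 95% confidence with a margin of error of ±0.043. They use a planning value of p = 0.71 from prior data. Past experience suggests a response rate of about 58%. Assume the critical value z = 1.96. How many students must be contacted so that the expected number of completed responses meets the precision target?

Completed interviews needed: n₀ = 1.96² × 0.2059 / 0.043² ≈ 427.79 → 428.
At a 58% response rate, contacts needed = 428 / 0.58 ≈ 737.93 → 738.

738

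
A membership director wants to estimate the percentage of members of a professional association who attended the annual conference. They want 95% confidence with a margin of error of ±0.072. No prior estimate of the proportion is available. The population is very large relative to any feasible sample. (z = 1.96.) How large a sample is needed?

With no prior estimate, use p = 0.5, giving p(1−p) = 0.25.
n = z²·p(1−p)/E² = 1.96² × 0.2500 / 0.072² = 3.8416 × 0.2500 / 0.005184 ≈ 185.26.
Rounding up gives n = 186.

186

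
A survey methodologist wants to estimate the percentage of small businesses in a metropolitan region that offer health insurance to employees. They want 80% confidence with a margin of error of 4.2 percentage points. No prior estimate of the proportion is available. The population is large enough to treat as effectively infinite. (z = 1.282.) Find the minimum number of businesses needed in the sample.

With no prior estimate, use p = 0.5, giving p(1−p) = 0.25.
n = z²·p(1−p)/E² = 1.282² × 0.2500 / 0.042² = 1.6435 × 0.2500 / 0.001764 ≈ 232.93.
Rounding up gives n = 233.

233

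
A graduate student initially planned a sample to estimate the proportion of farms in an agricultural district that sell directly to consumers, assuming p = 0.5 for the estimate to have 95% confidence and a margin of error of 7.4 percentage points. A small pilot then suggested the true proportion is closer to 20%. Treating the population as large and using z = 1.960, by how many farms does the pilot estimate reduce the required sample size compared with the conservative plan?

Conservative (p = 0.5): n = 1.960² × 0.25 / 0.074² ≈ 175.38 → 176.
Using p = 0.20: p(1−p) = 0.1600, so n = 1.960² × 0.1600 / 0.074² ≈ 112.25 → 113.
Reduction: 176 − 113 = 63.

63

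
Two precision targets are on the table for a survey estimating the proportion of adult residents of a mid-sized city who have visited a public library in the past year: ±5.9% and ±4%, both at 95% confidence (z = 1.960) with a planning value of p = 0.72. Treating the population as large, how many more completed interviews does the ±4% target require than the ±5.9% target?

262

At ±5.9%: n = 1.960² × 0.2016 / 0.059² ≈ 222.48 → 223.
At ±4%: n = 1.960² × 0.2016 / 0.040² ≈ 484.04 → 485.
Additional respondents: 485 − 223 = 262.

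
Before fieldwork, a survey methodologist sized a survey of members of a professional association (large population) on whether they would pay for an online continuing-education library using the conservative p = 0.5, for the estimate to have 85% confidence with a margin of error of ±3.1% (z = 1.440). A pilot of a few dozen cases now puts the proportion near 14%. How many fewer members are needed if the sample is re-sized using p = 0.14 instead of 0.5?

Conservative (p = 0.5): n = 1.440² × 0.25 / 0.031² ≈ 539.44 → 540.
Using p = 0.14: p(1−p) = 0.1204, so n = 1.440² × 0.1204 / 0.031² ≈ 259.79 → 260.
Reduction: 540 − 260 = 280.

280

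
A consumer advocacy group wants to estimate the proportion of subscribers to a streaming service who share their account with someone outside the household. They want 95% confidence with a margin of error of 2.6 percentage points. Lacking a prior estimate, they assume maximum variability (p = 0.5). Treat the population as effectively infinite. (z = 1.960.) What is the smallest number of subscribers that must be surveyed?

1421

With p = 0.5, p(1−p) = 0.25.
n = z²·p(1−p)/E² = 1.960² × 0.2500 / 0.026² = 3.8416 × 0.2500 / 0.000676 ≈ 1420.71.
Rounding up gives n = 1421.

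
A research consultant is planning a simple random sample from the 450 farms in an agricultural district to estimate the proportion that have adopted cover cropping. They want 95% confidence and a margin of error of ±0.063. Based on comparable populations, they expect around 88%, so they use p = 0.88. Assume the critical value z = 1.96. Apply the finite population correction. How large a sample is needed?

84

Unadjusted: n₀ = 1.96² × 0.88 × 0.12 / 0.063² ≈ 102.21, so n₀ = 103.
Finite population correction with N = 450: n = n₀ / (1 + (n₀−1)/N) = 103 / (1 + 102/450) = 103 / 1.2267 ≈ 83.97.
Rounding up, n = 84.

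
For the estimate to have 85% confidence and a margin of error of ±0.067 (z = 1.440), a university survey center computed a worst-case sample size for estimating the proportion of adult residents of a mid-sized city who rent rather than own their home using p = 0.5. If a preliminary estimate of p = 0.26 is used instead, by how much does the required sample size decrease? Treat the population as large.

Conservative (p = 0.5): n = 1.440² × 0.25 / 0.067² ≈ 115.48 → 116.
Using p = 0.26: p(1−p) = 0.1924, so n = 1.440² × 0.1924 / 0.067² ≈ 88.88 → 89.
Reduction: 116 − 89 = 27.

27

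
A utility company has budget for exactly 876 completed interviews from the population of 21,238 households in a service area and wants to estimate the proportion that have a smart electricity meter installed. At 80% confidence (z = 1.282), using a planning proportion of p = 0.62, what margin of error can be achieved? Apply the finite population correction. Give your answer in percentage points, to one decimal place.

Finite-population factor: (N−n)/(N−1) = (21238−876)/(21238−1) = 0.9588.
SE(p̂) = √[p(1−p)/n · (N−n)/(N−1)] = √[0.2356/876 × 0.9588] = 0.01606.
E = z × SE = 1.282 × 0.01606 = 0.02059 ≈ 2.1 percentage points.

2.1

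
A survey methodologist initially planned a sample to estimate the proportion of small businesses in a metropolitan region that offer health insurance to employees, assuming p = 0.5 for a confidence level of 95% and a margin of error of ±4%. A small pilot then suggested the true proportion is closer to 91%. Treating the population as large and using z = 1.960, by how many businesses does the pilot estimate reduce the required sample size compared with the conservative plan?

Conservative (p = 0.5): n = 1.960² × 0.25 / 0.040² ≈ 600.25 → 601.
Using p = 0.91: p(1−p) = 0.0819, so n = 1.960² × 0.0819 / 0.040² ≈ 196.64 → 197.
Reduction: 601 − 197 = 404.

404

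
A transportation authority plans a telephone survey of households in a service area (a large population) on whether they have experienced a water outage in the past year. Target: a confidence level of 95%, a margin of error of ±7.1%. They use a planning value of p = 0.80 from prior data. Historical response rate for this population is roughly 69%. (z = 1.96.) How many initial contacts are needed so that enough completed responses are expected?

177

Completed interviews needed: n₀ = 1.96² × 0.1600 / 0.071² ≈ 121.93 → 122.
At a 69% response rate, contacts needed = 122 / 0.69 ≈ 176.81 → 177.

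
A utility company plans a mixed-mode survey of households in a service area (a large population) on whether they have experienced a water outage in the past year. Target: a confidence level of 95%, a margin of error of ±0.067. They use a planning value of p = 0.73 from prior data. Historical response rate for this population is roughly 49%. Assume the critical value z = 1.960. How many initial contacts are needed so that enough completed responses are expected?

345

Completed interviews needed: n₀ = 1.960² × 0.1971 / 0.067² ≈ 168.67 → 169.
At a 49% response rate, contacts needed = 169 / 0.49 ≈ 344.90 → 345.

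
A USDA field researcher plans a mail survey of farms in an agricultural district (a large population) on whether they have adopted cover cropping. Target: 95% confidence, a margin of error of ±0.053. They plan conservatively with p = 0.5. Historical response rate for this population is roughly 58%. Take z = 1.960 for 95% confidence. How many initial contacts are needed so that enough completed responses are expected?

590

Completed interviews needed: n₀ = 1.960² × 0.2500 / 0.053² ≈ 341.90 → 342.
At a 58% response rate, contacts needed = 342 / 0.58 ≈ 589.66 → 590.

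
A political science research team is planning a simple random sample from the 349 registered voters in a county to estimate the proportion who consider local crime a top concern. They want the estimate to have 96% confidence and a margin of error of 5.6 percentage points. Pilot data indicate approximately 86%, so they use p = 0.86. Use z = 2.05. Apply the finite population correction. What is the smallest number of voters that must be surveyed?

111

Unadjusted: n₀ = 2.05² × 0.86 × 0.14 / 0.056² ≈ 161.35, so n₀ = 162.
Finite population correction with N = 349: n = n₀ / (1 + (n₀−1)/N) = 162 / (1 + 161/349) = 162 / 1.4613 ≈ 110.86.
Rounding up, n = 111.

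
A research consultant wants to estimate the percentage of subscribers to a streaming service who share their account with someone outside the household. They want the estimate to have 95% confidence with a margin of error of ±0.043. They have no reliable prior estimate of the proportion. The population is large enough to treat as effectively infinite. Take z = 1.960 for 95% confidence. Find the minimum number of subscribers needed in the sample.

520

With no prior estimate, use p = 0.5, giving p(1−p) = 0.25.
n = z²·p(1−p)/E² = 1.960² × 0.2500 / 0.043² = 3.8416 × 0.2500 / 0.001849 ≈ 519.42.
Rounding up gives n = 520.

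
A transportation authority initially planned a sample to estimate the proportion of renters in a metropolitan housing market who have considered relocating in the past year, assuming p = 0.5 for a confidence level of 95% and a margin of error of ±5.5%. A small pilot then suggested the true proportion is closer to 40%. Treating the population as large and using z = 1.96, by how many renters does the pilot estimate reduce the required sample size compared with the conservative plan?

13

Conservative (p = 0.5): n = 1.96² × 0.25 / 0.055² ≈ 317.49 → 318.
Using p = 0.40: p(1−p) = 0.2400, so n = 1.96² × 0.2400 / 0.055² ≈ 304.79 → 305.
Reduction: 318 − 305 = 13.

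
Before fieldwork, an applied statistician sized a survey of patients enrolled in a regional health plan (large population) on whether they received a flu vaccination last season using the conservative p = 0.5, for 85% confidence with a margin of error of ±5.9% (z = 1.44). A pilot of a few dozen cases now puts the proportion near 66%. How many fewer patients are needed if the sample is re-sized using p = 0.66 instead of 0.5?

Conservative (p = 0.5): n = 1.44² × 0.25 / 0.059² ≈ 148.92 → 149.
Using p = 0.66: p(1−p) = 0.2244, so n = 1.44² × 0.2244 / 0.059² ≈ 133.67 → 134.
Reduction: 149 − 134 = 15.

15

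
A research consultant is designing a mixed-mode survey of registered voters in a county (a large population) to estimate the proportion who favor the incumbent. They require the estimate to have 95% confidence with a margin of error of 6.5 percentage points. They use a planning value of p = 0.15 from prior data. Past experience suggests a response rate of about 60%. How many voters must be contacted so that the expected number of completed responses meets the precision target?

For 95% confidence, z = 1.960.
Completed interviews needed: n₀ = 1.960² × 0.1275 / 0.065² ≈ 115.93 → 116.
At a 60% response rate, contacts needed = 116 / 0.60 ≈ 193.33 → 194.

194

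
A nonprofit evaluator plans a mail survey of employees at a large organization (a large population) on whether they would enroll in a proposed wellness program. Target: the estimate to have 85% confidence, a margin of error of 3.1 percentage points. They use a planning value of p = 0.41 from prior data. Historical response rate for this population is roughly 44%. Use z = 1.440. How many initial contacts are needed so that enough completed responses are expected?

Completed interviews needed: n₀ = 1.440² × 0.2419 / 0.031² ≈ 521.96 → 522.
At a 44% response rate, contacts needed = 522 / 0.44 ≈ 1186.36 → 1187.

1187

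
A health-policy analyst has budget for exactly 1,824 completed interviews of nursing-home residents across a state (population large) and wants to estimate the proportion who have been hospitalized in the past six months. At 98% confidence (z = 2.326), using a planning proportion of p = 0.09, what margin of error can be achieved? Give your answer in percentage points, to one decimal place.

1.6

SE(p̂) = √[p(1−p)/n] = √[0.0819/1824] = 0.00670.
E = z × SE = 2.326 × 0.00670 = 0.01559, or 1.6 percentage points.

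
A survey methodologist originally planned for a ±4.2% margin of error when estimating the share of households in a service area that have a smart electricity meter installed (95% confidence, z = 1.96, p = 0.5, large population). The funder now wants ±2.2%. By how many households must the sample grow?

At ±4.2%: n = 1.96² × 0.2500 / 0.042² ≈ 544.44 → 545.
At ±2.2%: n = 1.96² × 0.2500 / 0.022² ≈ 1984.30 → 1985.
Additional respondents: 1985 − 545 = 1440.

1440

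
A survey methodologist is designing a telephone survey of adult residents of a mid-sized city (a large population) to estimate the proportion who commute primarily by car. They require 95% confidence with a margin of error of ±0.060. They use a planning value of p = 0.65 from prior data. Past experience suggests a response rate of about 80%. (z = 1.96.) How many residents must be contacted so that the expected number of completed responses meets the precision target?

304

Completed interviews needed: n₀ = 1.96² × 0.2275 / 0.060² ≈ 242.77 → 243.
At an 80% response rate, contacts needed = 243 / 0.80 ≈ 303.75 → 304.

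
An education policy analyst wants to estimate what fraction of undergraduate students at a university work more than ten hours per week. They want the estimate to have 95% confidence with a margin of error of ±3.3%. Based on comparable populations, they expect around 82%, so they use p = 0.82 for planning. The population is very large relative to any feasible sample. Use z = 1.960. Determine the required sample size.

521

With p = 0.82, p(1−p) = 0.1476.
n = z²·p(1−p)/E² = 1.960² × 0.1476 / 0.033² = 3.8416 × 0.1476 / 0.001089 ≈ 520.68.
Rounding up gives n = 521.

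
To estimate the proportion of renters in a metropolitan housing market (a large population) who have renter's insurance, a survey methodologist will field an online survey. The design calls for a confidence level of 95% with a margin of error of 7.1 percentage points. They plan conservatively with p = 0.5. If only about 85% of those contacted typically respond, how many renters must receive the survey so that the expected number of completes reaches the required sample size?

For 95% confidence, z = 1.960.
Completed interviews needed: n₀ = 1.960² × 0.2500 / 0.071² ≈ 190.52 → 191.
At an 85% response rate, contacts needed = 191 / 0.85 ≈ 224.71 → 225.

225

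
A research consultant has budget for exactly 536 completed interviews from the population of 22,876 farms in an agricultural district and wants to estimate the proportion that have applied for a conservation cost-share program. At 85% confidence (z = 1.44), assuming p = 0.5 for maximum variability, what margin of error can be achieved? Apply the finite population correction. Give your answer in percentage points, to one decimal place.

Finite-population factor: (N−n)/(N−1) = (22876−536)/(22876−1) = 0.9766.
SE(p̂) = √[p(1−p)/n · (N−n)/(N−1)] = √[0.2500/536 × 0.9766] = 0.02134.
E = z × SE = 1.44 × 0.02134 = 0.03073 ≈ 3.1 percentage points.

3.1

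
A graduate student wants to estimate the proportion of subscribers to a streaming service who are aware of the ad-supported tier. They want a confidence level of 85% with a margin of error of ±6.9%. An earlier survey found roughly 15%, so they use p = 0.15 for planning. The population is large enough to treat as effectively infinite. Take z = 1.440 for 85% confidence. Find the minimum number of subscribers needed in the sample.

With p = 0.15, p(1−p) = 0.1275.
n = z²·p(1−p)/E² = 1.440² × 0.1275 / 0.069² = 2.0736 × 0.1275 / 0.004761 ≈ 55.53.
Rounding up gives n = 56.

56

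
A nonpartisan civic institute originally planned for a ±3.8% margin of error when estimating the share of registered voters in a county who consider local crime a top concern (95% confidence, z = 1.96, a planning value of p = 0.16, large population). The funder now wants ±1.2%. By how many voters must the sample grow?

3228

At ±3.8%: n = 1.96² × 0.1344 / 0.038² ≈ 357.56 → 358.
At ±1.2%: n = 1.96² × 0.1344 / 0.012² ≈ 3585.49 → 3586.
Additional respondents: 3586 − 358 = 3228.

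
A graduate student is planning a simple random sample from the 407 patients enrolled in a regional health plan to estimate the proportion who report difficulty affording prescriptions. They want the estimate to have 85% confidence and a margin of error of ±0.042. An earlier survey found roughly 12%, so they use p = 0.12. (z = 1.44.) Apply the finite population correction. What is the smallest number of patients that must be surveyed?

96

Unadjusted: n₀ = 1.44² × 0.12 × 0.88 / 0.042² ≈ 124.13, so n₀ = 125.
Finite population correction with N = 407: n = n₀ / (1 + (n₀−1)/N) = 125 / (1 + 124/407) = 125 / 1.3047 ≈ 95.81.
Rounding up, n = 96.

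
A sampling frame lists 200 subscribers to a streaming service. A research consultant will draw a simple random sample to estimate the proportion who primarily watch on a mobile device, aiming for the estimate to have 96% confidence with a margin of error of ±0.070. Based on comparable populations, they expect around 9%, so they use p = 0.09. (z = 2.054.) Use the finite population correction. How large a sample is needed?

Unadjusted: n₀ = 2.054² × 0.09 × 0.91 / 0.070² ≈ 70.52, so n₀ = 71.
Finite population correction with N = 200: n = n₀ / (1 + (n₀−1)/N) = 71 / (1 + 70/200) = 71 / 1.3500 ≈ 52.59.
Rounding up, n = 53.

53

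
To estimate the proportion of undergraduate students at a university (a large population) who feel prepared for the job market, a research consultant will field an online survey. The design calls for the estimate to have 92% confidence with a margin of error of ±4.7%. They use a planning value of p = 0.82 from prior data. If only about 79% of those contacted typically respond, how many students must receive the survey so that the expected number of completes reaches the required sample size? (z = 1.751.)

Completed interviews needed: n₀ = 1.751² × 0.1476 / 0.047² ≈ 204.86 → 205.
At a 79% response rate, contacts needed = 205 / 0.79 ≈ 259.49 → 260.

260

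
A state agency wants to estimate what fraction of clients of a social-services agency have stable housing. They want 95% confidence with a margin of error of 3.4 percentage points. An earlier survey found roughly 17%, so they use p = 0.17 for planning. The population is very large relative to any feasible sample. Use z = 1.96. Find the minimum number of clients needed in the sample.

469

With p = 0.17, p(1−p) = 0.1411.
n = z²·p(1−p)/E² = 1.96² × 0.1411 / 0.034² = 3.8416 × 0.1411 / 0.001156 ≈ 468.90.
Rounding up gives n = 469.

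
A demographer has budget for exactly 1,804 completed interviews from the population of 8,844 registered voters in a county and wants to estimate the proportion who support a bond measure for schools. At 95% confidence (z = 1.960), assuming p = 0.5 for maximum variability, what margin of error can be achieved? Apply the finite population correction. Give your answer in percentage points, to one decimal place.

2.1

Finite-population factor: (N−n)/(N−1) = (8844−1804)/(8844−1) = 0.7961.
SE(p̂) = √[p(1−p)/n · (N−n)/(N−1)] = √[0.2500/1804 × 0.7961] = 0.01050.
E = z × SE = 1.960 × 0.01050 = 0.02059 ≈ 2.1 percentage points.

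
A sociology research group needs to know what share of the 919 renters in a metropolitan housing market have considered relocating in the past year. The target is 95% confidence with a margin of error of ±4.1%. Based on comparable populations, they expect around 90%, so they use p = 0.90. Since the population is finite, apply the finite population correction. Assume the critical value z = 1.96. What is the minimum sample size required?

Unadjusted: n₀ = 1.96² × 0.90 × 0.10 / 0.041² ≈ 205.68, so n₀ = 206.
Finite population correction with N = 919: n = n₀ / (1 + (n₀−1)/N) = 206 / (1 + 205/919) = 206 / 1.2231 ≈ 168.43.
Rounding up, n = 169.

169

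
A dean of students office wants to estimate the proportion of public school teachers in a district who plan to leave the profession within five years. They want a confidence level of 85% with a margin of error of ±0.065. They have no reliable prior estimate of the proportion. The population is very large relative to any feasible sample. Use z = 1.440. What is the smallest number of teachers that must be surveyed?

123

With no prior estimate, use p = 0.5, giving p(1−p) = 0.25.
n = z²·p(1−p)/E² = 1.440² × 0.2500 / 0.065² = 2.0736 × 0.2500 / 0.004225 ≈ 122.70.
Rounding up gives n = 123.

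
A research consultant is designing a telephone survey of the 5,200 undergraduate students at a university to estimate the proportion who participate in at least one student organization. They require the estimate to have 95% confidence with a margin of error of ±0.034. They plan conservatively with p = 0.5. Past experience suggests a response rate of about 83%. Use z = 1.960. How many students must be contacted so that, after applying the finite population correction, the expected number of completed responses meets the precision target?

864

Completed interviews needed (unadjusted): n₀ = 1.960² × 0.2500 / 0.034² ≈ 830.80 → 831.
FPC for N = 5,200: n = 831 / (1 + 830/5200) = 831 / 1.1596 ≈ 716.62 → 717.
At an 83% response rate, contacts needed = 717 / 0.83 ≈ 863.86 → 864.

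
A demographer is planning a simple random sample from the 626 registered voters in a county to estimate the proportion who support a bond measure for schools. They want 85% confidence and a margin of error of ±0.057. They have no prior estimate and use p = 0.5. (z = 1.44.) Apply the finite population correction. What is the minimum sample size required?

Unadjusted: n₀ = 1.44² × 0.50 × 0.50 / 0.057² ≈ 159.56, so n₀ = 160.
Finite population correction with N = 626: n = n₀ / (1 + (n₀−1)/N) = 160 / (1 + 159/626) = 160 / 1.2540 ≈ 127.59.
Rounding up, n = 128.

128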